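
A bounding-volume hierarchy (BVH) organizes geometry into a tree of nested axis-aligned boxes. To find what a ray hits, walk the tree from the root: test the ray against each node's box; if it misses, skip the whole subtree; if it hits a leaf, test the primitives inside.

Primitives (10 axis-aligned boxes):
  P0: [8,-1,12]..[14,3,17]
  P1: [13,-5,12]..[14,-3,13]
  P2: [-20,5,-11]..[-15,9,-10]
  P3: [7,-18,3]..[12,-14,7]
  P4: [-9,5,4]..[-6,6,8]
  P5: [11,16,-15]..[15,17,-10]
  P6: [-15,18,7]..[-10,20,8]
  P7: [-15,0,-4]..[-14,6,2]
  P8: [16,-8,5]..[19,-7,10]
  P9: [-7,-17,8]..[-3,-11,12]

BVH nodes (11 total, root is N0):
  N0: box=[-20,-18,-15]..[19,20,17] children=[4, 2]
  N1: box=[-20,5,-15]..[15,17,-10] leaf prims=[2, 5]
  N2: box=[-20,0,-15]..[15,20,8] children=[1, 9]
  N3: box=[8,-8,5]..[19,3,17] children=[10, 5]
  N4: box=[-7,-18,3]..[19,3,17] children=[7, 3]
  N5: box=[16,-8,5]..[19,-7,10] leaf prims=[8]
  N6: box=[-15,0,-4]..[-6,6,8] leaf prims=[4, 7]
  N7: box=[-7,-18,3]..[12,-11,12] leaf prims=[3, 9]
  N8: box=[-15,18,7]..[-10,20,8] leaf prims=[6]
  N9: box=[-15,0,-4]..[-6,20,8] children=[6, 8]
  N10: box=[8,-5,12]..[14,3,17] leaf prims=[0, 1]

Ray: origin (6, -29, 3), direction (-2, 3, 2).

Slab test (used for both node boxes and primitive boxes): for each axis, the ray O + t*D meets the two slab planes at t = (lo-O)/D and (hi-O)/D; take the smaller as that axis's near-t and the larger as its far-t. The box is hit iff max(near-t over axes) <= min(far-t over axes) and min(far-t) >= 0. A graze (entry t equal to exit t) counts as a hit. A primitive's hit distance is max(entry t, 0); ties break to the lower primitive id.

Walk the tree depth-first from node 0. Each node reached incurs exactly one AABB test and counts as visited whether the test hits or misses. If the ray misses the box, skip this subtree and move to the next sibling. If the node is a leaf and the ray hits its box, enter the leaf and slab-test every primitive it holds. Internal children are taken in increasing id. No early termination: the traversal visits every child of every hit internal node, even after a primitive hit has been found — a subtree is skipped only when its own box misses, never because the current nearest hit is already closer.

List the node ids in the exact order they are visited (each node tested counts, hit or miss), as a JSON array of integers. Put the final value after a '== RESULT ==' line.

Walk:
N0 x:[-13/2,13] y:[11/3,49/3] z:[-9,7] -> hit [11/3,7], descend [2, 4]
  N2 x:[-9/2,13] y:[29/3,49/3] z:[-9,5/2] -> miss, prune
  N4 x:[-13/2,13/2] y:[11/3,32/3] z:[0,7] -> hit [11/3,13/2], descend [3, 7]
    N3 x:[-13/2,-1] y:[7,32/3] z:[1,7] -> miss, prune
    N7 x:[-3,13/2] y:[11/3,6] z:[0,9/2] -> hit [11/3,9/2] leaf, test {P3(miss), P9@t=9/2}

order=[0, 2, 4, 3, 7]  |boxes|=5  |leaves|=1  hit=P9

== RESULT ==
[0, 2, 4, 3, 7]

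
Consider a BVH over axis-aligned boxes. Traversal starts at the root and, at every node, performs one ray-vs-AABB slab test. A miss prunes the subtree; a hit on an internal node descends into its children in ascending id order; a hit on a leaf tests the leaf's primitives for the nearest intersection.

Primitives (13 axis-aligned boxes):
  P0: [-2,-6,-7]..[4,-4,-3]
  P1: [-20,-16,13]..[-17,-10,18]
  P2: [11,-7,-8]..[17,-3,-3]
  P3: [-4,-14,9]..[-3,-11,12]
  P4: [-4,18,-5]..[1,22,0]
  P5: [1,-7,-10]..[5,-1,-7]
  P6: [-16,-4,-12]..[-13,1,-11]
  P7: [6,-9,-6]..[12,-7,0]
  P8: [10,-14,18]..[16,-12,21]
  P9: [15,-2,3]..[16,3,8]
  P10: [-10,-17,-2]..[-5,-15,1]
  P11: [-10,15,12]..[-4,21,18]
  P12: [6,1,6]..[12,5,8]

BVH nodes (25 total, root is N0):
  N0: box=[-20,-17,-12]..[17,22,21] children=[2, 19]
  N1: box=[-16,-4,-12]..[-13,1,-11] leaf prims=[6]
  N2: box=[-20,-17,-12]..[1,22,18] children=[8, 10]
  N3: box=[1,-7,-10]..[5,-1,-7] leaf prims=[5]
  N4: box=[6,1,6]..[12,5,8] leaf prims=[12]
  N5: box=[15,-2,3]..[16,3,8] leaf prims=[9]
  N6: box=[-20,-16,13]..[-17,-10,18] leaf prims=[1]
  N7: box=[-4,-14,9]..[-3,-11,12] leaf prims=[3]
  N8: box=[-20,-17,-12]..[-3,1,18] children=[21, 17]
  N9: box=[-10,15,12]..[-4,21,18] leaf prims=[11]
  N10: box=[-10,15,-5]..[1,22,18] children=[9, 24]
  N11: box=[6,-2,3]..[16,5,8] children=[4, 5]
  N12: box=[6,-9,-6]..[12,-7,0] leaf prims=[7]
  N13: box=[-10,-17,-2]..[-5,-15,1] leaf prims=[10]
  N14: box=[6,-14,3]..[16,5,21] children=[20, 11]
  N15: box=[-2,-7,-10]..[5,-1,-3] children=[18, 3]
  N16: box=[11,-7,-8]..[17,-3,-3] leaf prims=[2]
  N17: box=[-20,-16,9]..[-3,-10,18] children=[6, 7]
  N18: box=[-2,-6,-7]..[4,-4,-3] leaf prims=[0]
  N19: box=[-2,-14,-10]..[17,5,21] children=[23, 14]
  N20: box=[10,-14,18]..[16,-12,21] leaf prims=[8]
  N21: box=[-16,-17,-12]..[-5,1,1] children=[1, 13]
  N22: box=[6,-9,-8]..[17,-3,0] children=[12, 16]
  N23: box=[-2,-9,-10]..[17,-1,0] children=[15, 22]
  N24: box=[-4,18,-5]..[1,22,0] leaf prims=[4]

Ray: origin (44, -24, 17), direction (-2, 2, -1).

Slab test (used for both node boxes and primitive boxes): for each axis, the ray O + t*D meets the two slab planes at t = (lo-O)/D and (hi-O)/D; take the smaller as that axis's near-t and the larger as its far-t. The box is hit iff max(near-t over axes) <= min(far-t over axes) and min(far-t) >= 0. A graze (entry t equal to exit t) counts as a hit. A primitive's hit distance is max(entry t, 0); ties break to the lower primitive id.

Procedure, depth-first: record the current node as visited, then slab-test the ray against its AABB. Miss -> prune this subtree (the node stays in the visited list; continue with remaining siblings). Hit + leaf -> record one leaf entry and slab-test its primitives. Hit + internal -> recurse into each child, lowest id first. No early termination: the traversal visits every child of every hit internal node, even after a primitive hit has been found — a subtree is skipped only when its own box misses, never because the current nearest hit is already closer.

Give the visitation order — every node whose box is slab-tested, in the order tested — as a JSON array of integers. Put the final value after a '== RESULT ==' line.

Walk:
N0 x:[27/2,32] y:[7/2,23] z:[-4,29] -> hit [27/2,23], descend [2, 19]
  N2 x:[43/2,32] y:[7/2,23] z:[-1,29] -> hit [43/2,23], descend [8, 10]
    N8 x:[47/2,32] y:[7/2,25/2] z:[-1,29] -> miss, prune
    N10 x:[43/2,27] y:[39/2,23] z:[-1,22] -> hit [43/2,22], descend [9, 24]
      N9 x:[24,27] y:[39/2,45/2] z:[-1,5] -> miss, prune
      N24 x:[43/2,24] y:[21,23] z:[17,22] -> hit [43/2,22] leaf, test {P4@t=43/2}
  N19 x:[27/2,23] y:[5,29/2] z:[-4,27] -> hit [27/2,29/2], descend [14, 23]
    N14 x:[14,19] y:[5,29/2] z:[-4,14] -> hit [14,14], descend [11, 20]
      N11 x:[14,19] y:[11,29/2] z:[9,14] -> hit [14,14], descend [4, 5]
        N4 x:[16,19] y:[25/2,29/2] z:[9,11] -> miss, prune
        N5 x:[14,29/2] y:[11,27/2] z:[9,14] -> miss, prune
      N20 x:[14,17] y:[5,6] z:[-4,-1] -> miss, prune
    N23 x:[27/2,23] y:[15/2,23/2] z:[17,27] -> miss, prune

Visited [0, 2, 8, 10, 9, 24, 19, 14, 11, 4, 5, 20, 23]. Tests: 13 box, 1 leaf. Nearest: P4.

== RESULT ==
[0, 2, 8, 10, 9, 24, 19, 14, 11, 4, 5, 20, 23]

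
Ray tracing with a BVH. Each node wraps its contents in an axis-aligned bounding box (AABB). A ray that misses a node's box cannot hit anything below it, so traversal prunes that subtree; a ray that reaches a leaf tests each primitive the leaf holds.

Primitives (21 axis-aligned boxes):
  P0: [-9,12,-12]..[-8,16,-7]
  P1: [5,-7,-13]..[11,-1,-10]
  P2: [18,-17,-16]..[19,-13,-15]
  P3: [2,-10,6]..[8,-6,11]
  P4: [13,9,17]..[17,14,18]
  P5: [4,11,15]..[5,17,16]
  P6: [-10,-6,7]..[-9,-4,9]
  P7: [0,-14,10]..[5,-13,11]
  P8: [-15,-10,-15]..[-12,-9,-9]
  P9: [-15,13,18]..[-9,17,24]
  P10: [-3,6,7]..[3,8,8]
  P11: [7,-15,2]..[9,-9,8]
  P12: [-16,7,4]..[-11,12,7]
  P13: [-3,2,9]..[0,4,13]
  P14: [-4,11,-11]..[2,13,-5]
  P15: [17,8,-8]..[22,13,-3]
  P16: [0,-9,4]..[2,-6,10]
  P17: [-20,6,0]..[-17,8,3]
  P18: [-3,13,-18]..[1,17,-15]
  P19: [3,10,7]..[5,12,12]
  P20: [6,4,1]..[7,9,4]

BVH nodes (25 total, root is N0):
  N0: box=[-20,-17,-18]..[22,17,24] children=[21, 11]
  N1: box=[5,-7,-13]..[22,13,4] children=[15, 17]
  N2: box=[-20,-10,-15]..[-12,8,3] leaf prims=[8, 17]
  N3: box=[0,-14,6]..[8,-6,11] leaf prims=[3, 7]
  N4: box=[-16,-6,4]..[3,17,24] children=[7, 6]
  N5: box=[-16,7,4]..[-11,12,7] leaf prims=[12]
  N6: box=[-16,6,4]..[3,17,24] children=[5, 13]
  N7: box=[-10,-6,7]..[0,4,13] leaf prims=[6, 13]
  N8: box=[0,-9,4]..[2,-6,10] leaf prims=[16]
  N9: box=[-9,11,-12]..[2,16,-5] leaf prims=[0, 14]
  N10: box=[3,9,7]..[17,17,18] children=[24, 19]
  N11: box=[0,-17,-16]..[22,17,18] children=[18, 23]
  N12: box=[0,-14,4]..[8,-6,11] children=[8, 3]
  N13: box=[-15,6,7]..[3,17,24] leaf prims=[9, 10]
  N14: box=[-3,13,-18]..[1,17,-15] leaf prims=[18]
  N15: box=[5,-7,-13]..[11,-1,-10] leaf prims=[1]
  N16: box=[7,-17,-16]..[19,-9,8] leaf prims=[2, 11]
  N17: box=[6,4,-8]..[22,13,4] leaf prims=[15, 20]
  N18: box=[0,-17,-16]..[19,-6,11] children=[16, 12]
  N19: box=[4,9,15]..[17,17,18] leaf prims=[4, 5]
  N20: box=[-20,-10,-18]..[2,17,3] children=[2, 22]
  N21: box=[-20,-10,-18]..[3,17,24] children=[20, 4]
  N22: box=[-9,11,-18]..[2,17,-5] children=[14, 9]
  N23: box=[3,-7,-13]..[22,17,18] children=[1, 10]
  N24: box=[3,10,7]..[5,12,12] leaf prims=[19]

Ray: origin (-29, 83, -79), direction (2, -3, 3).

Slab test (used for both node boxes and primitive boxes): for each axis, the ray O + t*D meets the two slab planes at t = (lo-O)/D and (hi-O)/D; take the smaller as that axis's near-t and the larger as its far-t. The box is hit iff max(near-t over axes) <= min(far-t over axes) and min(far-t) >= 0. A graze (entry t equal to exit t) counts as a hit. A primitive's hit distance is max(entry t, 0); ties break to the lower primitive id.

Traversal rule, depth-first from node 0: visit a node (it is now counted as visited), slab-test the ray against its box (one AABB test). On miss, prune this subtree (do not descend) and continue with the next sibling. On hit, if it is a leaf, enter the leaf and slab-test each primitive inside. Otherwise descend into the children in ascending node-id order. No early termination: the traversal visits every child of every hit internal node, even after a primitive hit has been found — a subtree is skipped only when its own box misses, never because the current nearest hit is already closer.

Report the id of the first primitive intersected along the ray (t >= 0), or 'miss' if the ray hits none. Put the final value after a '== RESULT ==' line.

Trace the traversal:
N0 x:[9/2,51/2] y:[22,100/3] z:[61/3,103/3] -> hit [22,51/2], descend [11, 21]
  N11 x:[29/2,51/2] y:[22,100/3] z:[21,97/3] -> hit [22,51/2], descend [18, 23]
    N18 x:[29/2,24] y:[89/3,100/3] z:[21,30] -> miss, prune
    N23 x:[16,51/2] y:[22,30] z:[22,97/3] -> hit [22,51/2], descend [1, 10]
      N1 x:[17,51/2] y:[70/3,30] z:[22,83/3] -> hit [70/3,51/2], descend [15, 17]
        N15 x:[17,20] y:[28,30] z:[22,23] -> miss, prune
        N17 x:[35/2,51/2] y:[70/3,79/3] z:[71/3,83/3] -> hit [71/3,51/2] leaf, test {P15@t=71/3, P20(miss)}
      N10 x:[16,23] y:[22,74/3] z:[86/3,97/3] -> miss, prune
  N21 x:[9/2,16] y:[22,31] z:[61/3,103/3] -> miss, prune

Visited [0, 11, 18, 23, 1, 15, 17, 10, 21]. Tests: 9 box, 1 leaf. Nearest: P15.

== RESULT ==
15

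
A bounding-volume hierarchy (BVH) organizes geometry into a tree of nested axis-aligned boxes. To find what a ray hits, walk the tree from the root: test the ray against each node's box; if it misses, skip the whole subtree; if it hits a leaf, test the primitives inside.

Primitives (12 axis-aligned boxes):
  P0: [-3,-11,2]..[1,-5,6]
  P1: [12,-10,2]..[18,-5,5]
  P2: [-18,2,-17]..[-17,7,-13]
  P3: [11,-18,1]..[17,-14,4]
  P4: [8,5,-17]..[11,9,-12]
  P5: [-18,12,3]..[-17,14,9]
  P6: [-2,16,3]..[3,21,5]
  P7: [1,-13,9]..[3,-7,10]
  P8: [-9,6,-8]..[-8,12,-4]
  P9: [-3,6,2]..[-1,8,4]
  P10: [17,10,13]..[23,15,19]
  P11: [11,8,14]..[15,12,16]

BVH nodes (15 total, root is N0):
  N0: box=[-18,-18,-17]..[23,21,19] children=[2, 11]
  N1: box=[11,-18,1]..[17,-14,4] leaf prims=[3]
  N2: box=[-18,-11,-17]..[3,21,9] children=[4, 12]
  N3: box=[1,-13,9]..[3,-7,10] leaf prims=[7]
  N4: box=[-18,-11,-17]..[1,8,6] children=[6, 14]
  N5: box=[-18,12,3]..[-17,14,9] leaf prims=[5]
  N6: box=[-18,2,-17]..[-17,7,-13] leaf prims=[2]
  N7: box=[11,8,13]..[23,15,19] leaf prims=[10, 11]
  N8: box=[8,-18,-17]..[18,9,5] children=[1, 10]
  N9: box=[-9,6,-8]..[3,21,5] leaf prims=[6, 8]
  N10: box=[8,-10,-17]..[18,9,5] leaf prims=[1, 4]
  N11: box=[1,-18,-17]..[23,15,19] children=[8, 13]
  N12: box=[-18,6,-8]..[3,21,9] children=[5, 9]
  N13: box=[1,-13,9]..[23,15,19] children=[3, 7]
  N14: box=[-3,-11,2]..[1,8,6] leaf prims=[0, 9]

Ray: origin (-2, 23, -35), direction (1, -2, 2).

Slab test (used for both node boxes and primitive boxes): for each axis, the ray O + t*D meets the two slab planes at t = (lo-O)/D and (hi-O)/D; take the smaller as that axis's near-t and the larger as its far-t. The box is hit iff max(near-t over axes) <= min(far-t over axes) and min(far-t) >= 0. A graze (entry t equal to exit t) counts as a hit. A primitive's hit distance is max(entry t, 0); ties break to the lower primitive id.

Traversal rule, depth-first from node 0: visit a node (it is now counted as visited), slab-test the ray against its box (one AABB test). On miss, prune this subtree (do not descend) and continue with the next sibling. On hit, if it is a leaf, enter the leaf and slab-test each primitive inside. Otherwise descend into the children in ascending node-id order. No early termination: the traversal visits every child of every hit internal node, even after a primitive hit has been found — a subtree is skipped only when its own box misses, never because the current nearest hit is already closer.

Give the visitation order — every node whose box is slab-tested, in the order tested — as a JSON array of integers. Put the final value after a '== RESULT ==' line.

Traverse from the root:
N0 x:[-16,25] y:[1,41/2] z:[9,27] -> hit [9,41/2], descend [2, 11]
  N2 x:[-16,5] y:[1,17] z:[9,22] -> miss, prune
  N11 x:[3,25] y:[4,41/2] z:[9,27] -> hit [9,41/2], descend [8, 13]
    N8 x:[10,20] y:[7,41/2] z:[9,20] -> hit [10,20], descend [1, 10]
      N1 x:[13,19] y:[37/2,41/2] z:[18,39/2] -> hit [37/2,19] leaf, test {P3@t=37/2}
      N10 x:[10,20] y:[7,33/2] z:[9,20] -> hit [10,33/2] leaf, test {P1(miss), P4(miss)}
    N13 x:[3,25] y:[4,18] z:[22,27] -> miss, prune

order=[0, 2, 11, 8, 1, 10, 13]  |boxes|=7  |leaves|=2  hit=P3

== RESULT ==
[0, 2, 11, 8, 1, 10, 13]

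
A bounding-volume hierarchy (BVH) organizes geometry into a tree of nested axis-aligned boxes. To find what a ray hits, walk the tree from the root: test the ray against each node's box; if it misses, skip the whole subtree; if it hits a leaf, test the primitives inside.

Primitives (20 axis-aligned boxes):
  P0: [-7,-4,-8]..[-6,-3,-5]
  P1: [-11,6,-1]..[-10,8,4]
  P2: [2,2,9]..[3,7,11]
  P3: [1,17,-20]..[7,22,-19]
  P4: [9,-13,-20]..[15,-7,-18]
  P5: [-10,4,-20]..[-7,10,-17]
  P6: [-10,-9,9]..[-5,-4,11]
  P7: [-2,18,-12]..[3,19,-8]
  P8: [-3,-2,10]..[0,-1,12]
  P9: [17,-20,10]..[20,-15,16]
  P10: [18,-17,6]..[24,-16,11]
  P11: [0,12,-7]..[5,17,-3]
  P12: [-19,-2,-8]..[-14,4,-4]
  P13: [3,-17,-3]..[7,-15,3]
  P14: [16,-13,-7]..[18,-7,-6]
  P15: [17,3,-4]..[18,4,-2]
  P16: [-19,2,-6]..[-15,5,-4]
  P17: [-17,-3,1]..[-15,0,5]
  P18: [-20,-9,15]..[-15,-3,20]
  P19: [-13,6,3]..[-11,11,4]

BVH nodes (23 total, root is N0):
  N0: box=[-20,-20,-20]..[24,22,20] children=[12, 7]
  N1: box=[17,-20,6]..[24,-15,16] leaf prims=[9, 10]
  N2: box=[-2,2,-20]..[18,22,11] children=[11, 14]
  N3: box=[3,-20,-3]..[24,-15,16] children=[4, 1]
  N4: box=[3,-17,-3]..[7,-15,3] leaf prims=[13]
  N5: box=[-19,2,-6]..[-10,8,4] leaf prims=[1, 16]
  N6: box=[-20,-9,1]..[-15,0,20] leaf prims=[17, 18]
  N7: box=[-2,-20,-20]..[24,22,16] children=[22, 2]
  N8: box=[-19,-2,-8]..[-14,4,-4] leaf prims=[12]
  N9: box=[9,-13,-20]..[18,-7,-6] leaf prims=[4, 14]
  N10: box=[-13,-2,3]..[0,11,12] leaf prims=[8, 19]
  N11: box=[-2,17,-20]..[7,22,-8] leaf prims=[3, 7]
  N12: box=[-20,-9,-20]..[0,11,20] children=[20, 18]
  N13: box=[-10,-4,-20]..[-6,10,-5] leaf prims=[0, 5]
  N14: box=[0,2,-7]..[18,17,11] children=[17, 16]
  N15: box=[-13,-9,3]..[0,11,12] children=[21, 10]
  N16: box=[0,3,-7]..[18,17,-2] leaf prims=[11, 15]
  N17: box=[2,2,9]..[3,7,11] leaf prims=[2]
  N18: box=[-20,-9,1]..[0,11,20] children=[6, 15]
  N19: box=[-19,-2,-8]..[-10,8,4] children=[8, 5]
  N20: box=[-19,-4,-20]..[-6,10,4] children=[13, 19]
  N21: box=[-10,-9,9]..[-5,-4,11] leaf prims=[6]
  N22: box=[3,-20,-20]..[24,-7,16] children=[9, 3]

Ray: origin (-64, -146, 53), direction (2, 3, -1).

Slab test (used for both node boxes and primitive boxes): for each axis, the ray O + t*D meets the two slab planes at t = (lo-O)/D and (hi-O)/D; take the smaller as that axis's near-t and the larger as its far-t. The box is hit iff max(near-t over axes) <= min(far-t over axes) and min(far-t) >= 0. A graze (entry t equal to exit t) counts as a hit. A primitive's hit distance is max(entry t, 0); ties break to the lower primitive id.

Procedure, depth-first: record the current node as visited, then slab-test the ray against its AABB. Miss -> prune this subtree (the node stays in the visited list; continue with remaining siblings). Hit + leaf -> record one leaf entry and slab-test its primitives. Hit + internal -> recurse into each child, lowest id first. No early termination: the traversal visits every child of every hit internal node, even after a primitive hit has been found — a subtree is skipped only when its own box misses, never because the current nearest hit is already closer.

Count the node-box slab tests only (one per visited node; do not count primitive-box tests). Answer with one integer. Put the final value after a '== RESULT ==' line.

Traverse from the root:
N0 x:[22,44] y:[42,56] z:[33,73] -> hit [42,44], descend [7, 12]
  N7 x:[31,44] y:[42,56] z:[37,73] -> hit [42,44], descend [2, 22]
    N2 x:[31,41] y:[148/3,56] z:[42,73] -> miss, prune
    N22 x:[67/2,44] y:[42,139/3] z:[37,73] -> hit [42,44], descend [3, 9]
      N3 x:[67/2,44] y:[42,131/3] z:[37,56] -> hit [42,131/3], descend [1, 4]
        N1 x:[81/2,44] y:[42,131/3] z:[37,47] -> hit [42,131/3] leaf, test {P9@t=42, P10@t=43}
        N4 x:[67/2,71/2] y:[43,131/3] z:[50,56] -> miss, prune
      N9 x:[73/2,41] y:[133/3,139/3] z:[59,73] -> miss, prune
  N12 x:[22,32] y:[137/3,157/3] z:[33,73] -> miss, prune

Visited [0, 7, 2, 22, 3, 1, 4, 9, 12]. Tests: 9 box, 1 leaf. Nearest: P9.

== RESULT ==
9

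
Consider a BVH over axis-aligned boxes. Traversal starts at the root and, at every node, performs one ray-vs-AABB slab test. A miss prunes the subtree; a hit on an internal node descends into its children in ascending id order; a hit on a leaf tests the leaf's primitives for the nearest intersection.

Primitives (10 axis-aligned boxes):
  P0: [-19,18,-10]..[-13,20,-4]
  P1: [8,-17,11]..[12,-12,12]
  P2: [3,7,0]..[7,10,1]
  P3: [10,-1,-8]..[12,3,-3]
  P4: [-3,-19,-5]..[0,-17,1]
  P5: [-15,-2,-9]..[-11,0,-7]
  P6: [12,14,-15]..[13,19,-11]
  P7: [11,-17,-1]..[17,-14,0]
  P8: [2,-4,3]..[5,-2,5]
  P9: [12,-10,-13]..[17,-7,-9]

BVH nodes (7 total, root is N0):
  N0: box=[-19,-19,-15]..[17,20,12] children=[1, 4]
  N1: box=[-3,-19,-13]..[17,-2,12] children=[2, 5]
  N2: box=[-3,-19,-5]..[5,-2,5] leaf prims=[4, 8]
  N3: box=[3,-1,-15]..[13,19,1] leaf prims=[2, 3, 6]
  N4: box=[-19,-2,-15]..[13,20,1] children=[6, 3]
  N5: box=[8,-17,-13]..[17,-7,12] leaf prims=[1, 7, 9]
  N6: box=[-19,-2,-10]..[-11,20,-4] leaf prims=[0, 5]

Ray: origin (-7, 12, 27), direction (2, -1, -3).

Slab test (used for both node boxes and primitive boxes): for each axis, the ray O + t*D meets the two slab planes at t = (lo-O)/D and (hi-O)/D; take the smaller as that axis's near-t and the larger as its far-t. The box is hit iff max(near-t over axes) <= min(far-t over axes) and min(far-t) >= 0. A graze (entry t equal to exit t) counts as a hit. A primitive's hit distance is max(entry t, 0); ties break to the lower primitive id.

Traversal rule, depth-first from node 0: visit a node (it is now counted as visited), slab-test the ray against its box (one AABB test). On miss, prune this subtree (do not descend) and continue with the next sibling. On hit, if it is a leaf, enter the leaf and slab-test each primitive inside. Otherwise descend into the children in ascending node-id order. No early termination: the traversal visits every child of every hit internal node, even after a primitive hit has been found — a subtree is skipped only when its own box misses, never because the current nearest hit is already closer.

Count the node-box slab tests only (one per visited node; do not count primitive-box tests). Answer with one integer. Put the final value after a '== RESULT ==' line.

Walk:
N0 x:[-6,12] y:[-8,31] z:[5,14] -> hit [5,12], descend [1, 4]
  N1 x:[2,12] y:[14,31] z:[5,40/3] -> miss, prune
  N4 x:[-6,10] y:[-8,14] z:[26/3,14] -> hit [26/3,10], descend [3, 6]
    N3 x:[5,10] y:[-7,13] z:[26/3,14] -> hit [26/3,10] leaf, test {P2(miss), P3(miss), P6(miss)}
    N6 x:[-6,-2] y:[-8,14] z:[31/3,37/3] -> miss, prune

5 AABB tests over nodes [0, 1, 4, 3, 6]; 1 leaf entered; closest miss.

== RESULT ==
5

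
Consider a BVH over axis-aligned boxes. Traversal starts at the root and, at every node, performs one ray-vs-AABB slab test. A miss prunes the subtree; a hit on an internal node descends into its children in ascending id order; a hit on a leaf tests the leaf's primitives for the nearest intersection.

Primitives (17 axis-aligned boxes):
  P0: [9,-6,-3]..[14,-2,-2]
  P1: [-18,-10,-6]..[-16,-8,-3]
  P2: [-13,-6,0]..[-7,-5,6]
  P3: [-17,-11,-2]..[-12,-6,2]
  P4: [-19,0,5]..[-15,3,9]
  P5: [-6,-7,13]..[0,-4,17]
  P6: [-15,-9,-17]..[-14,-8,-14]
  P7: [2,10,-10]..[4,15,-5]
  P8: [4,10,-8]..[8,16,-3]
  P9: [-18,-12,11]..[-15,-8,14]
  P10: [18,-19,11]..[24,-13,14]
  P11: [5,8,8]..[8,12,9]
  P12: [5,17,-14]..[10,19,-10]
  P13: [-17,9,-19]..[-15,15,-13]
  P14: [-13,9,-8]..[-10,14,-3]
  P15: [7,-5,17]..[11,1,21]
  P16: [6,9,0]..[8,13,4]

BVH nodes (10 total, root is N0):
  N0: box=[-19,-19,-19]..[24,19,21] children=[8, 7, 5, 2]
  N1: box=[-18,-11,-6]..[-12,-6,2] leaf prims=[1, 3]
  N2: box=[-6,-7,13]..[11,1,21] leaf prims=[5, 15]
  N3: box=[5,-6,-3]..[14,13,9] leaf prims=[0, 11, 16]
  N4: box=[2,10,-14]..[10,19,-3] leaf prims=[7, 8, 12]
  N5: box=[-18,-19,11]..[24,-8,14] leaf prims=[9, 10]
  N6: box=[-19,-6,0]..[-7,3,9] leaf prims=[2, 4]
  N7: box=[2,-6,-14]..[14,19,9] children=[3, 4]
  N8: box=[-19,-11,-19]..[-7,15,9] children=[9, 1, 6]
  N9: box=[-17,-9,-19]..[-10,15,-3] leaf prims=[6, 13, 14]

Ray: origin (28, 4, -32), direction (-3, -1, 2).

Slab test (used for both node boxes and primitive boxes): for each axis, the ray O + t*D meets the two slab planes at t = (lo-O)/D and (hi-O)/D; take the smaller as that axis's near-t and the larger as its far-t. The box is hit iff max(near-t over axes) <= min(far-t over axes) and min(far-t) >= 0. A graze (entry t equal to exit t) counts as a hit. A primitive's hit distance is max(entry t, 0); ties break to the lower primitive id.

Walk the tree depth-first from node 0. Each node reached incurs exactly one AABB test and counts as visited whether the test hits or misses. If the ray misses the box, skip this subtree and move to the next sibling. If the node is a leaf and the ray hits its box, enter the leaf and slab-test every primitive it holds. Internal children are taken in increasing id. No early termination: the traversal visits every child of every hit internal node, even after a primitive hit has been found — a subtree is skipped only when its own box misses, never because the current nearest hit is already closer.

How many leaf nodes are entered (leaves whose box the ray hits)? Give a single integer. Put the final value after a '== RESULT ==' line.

Traverse from the root:
N0 x:[4/3,47/3] y:[-15,23] z:[13/2,53/2] -> hit [13/2,47/3], descend [2, 5, 7, 8]
  N2 x:[17/3,34/3] y:[3,11] z:[45/2,53/2] -> miss, prune
  N5 x:[4/3,46/3] y:[12,23] z:[43/2,23] -> miss, prune
  N7 x:[14/3,26/3] y:[-15,10] z:[9,41/2] -> miss, prune
  N8 x:[35/3,47/3] y:[-11,15] z:[13/2,41/2] -> hit [35/3,15], descend [1, 6, 9]
    N1 x:[40/3,46/3] y:[10,15] z:[13,17] -> hit [40/3,15] leaf, test {P1(miss), P3@t=15}
    N6 x:[35/3,47/3] y:[1,10] z:[16,41/2] -> miss, prune
    N9 x:[38/3,15] y:[-11,13] z:[13/2,29/2] -> hit [38/3,13] leaf, test {P6(miss), P13(miss), P14(miss)}

8 AABB tests over nodes [0, 2, 5, 7, 8, 1, 6, 9]; 2 leaves entered; closest P3.

== RESULT ==
2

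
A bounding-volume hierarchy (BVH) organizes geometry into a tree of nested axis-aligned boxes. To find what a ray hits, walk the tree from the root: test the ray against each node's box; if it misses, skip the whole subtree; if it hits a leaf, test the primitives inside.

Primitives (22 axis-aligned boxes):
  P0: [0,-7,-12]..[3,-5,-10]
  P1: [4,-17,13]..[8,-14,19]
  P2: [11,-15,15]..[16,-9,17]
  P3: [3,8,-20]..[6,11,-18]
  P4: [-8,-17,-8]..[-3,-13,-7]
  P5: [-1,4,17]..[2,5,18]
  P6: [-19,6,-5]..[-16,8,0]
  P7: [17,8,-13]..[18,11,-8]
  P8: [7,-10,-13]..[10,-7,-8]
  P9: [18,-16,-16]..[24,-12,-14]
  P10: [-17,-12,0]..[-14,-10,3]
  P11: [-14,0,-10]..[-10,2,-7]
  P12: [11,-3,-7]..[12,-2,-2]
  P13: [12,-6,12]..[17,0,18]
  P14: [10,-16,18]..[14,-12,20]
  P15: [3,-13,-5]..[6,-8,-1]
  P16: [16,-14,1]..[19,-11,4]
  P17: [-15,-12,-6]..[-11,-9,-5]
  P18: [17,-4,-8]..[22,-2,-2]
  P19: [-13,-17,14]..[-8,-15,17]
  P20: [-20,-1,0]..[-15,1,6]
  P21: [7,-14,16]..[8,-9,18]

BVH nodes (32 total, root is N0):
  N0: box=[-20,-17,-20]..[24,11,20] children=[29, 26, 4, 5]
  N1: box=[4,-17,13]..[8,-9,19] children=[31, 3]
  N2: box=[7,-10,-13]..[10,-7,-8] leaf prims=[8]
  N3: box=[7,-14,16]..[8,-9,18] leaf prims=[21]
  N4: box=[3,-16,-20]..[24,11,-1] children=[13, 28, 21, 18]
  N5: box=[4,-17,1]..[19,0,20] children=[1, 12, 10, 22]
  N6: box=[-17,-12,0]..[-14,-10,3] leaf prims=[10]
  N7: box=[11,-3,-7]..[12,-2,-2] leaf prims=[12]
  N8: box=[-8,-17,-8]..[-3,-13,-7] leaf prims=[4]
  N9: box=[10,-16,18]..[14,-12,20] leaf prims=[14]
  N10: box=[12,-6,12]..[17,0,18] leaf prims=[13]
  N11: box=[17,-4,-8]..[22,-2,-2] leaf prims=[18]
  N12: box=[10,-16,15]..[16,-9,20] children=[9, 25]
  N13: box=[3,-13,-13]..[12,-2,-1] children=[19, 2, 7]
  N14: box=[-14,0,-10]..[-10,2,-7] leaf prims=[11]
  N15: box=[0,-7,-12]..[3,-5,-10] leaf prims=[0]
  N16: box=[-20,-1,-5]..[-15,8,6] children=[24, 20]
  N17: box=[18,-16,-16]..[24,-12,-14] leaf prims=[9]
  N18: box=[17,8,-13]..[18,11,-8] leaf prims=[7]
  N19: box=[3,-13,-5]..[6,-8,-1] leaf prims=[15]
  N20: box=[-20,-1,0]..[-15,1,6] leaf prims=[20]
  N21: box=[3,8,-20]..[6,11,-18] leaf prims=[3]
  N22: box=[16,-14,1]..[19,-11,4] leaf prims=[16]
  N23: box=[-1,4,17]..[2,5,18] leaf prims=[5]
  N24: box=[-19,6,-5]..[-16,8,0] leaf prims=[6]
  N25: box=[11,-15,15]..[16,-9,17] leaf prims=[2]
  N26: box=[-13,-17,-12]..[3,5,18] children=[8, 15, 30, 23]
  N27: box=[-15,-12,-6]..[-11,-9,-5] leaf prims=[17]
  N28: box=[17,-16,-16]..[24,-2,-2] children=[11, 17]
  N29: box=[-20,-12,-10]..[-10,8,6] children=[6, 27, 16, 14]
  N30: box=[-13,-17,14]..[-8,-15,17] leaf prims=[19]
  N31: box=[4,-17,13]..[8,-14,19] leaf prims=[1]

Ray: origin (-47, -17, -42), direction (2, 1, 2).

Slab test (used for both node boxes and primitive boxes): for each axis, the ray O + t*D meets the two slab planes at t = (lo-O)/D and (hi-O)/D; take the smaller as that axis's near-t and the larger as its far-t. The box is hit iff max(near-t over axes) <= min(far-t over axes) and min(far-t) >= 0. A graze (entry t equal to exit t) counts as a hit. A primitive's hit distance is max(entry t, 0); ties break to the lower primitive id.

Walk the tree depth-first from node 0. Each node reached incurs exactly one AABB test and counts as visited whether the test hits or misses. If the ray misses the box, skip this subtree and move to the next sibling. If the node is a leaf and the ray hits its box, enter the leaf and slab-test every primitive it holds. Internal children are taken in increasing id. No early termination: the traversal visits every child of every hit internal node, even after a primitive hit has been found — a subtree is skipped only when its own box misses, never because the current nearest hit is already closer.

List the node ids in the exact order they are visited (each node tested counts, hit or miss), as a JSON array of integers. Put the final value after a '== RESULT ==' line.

Trace the traversal:
N0 x:[27/2,71/2] y:[0,28] z:[11,31] -> hit [27/2,28], descend [4, 5, 26, 29]
  N4 x:[25,71/2] y:[1,28] z:[11,41/2] -> miss, prune
  N5 x:[51/2,33] y:[0,17] z:[43/2,31] -> miss, prune
  N26 x:[17,25] y:[0,22] z:[15,30] -> hit [17,22], descend [8, 15, 23, 30]
    N8 x:[39/2,22] y:[0,4] z:[17,35/2] -> miss, prune
    N15 x:[47/2,25] y:[10,12] z:[15,16] -> miss, prune
    N23 x:[23,49/2] y:[21,22] z:[59/2,30] -> miss, prune
    N30 x:[17,39/2] y:[0,2] z:[28,59/2] -> miss, prune
  N29 x:[27/2,37/2] y:[5,25] z:[16,24] -> hit [16,37/2], descend [6, 14, 16, 27]
    N6 x:[15,33/2] y:[5,7] z:[21,45/2] -> miss, prune
    N14 x:[33/2,37/2] y:[17,19] z:[16,35/2] -> hit [17,35/2] leaf, test {P11@t=17}
    N16 x:[27/2,16] y:[16,25] z:[37/2,24] -> miss, prune
    N27 x:[16,18] y:[5,8] z:[18,37/2] -> miss, prune

13 AABB tests over nodes [0, 4, 5, 26, 8, 15, 23, 30, 29, 6, 14, 16, 27]; 1 leaf entered; closest P11.

== RESULT ==
[0, 4, 5, 26, 8, 15, 23, 30, 29, 6, 14, 16, 27]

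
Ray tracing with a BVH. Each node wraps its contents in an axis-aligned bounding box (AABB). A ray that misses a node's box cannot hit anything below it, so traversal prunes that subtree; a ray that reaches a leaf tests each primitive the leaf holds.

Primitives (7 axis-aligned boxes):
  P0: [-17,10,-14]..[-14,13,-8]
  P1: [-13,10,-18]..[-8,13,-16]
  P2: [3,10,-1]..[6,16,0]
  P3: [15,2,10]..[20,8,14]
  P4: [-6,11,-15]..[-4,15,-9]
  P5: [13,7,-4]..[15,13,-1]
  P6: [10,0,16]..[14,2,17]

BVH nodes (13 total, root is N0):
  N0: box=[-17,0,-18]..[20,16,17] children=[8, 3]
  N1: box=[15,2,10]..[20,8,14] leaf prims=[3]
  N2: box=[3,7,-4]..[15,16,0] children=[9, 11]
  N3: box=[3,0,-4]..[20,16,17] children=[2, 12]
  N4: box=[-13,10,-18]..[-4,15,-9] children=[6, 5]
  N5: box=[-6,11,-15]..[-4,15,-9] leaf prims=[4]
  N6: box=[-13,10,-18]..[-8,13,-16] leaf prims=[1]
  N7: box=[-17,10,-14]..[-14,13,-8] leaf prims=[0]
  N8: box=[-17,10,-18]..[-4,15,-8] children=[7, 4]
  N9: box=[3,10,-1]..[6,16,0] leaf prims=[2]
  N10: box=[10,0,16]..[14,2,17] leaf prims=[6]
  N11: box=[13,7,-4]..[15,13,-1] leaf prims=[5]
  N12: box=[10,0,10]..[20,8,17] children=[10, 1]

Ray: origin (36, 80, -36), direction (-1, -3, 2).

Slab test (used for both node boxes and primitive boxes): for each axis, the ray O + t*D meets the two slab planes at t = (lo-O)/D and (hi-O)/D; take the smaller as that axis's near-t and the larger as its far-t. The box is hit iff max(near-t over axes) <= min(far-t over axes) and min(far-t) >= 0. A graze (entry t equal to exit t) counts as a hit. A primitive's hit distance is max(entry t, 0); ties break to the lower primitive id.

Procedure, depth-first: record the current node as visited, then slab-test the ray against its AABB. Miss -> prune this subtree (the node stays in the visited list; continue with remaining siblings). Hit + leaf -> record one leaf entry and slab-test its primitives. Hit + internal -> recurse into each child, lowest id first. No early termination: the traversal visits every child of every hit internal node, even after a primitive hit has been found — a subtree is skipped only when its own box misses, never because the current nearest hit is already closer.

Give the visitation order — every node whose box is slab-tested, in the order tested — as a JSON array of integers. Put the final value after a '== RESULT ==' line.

Traverse from the root:
N0 x:[16,53] y:[64/3,80/3] z:[9,53/2] -> hit [64/3,53/2], descend [3, 8]
  N3 x:[16,33] y:[64/3,80/3] z:[16,53/2] -> hit [64/3,53/2], descend [2, 12]
    N2 x:[21,33] y:[64/3,73/3] z:[16,18] -> miss, prune
    N12 x:[16,26] y:[24,80/3] z:[23,53/2] -> hit [24,26], descend [1, 10]
      N1 x:[16,21] y:[24,26] z:[23,25] -> miss, prune
      N10 x:[22,26] y:[26,80/3] z:[26,53/2] -> hit [26,26] leaf, test {P6@t=26}
  N8 x:[40,53] y:[65/3,70/3] z:[9,14] -> miss, prune

7 AABB tests over nodes [0, 3, 2, 12, 1, 10, 8]; 1 leaf entered; closest P6.

== RESULT ==
[0, 3, 2, 12, 1, 10, 8]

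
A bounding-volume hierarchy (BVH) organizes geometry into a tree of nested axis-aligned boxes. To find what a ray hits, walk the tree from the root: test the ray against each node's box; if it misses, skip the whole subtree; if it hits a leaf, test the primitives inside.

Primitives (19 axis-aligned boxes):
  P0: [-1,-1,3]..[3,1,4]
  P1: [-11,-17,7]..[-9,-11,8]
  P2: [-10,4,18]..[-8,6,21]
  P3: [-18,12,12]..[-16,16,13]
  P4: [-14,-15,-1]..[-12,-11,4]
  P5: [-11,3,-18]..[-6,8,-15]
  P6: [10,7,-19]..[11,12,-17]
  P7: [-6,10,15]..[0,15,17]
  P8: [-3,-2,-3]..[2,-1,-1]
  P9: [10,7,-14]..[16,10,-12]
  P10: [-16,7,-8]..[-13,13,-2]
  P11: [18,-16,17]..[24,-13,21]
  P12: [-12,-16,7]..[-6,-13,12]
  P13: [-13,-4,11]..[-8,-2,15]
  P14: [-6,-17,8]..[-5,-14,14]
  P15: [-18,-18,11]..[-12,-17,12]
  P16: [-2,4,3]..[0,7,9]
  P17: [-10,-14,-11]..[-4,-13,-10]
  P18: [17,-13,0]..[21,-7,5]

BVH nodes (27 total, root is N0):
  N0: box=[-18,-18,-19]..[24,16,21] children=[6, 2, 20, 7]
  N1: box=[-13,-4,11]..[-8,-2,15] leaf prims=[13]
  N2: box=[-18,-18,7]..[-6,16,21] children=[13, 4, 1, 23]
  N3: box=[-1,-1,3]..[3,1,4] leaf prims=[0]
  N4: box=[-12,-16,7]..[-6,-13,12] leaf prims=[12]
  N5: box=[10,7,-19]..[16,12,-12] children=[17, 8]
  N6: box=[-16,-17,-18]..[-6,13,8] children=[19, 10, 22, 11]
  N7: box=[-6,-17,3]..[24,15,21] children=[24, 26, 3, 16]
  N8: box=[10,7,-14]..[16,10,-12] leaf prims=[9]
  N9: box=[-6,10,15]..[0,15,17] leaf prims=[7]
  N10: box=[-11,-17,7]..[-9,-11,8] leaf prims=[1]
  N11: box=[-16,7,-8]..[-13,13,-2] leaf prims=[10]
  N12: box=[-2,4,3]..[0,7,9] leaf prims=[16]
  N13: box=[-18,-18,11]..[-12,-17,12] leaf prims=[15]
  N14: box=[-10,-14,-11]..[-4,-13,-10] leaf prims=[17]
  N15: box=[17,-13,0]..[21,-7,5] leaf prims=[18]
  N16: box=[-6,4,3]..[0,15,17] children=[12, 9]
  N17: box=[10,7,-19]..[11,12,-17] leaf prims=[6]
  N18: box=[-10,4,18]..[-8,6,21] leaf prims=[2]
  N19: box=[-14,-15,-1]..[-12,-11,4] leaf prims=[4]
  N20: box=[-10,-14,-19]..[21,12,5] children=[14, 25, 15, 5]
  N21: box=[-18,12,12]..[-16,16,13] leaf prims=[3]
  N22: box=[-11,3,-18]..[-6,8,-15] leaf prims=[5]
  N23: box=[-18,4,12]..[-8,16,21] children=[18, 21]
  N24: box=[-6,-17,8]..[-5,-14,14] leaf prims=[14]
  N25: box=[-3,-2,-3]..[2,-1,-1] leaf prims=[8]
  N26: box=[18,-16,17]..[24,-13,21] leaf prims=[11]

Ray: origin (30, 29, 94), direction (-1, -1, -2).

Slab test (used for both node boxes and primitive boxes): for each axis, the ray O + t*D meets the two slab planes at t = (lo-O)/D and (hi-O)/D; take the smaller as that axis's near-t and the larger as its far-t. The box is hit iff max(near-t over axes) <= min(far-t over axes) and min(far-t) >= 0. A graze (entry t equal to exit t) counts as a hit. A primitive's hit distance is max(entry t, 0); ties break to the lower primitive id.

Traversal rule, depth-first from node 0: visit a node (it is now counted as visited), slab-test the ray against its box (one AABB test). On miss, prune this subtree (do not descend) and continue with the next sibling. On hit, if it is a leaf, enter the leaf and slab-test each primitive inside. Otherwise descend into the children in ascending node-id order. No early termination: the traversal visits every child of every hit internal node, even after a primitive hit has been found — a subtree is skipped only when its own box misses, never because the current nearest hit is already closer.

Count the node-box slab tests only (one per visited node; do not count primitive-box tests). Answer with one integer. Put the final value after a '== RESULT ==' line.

Trace the traversal:
N0 x:[6,48] y:[13,47] z:[73/2,113/2] -> hit [73/2,47], descend [2, 6, 7, 20]
  N2 x:[36,48] y:[13,47] z:[73/2,87/2] -> hit [73/2,87/2], descend [1, 4, 13, 23]
    N1 x:[38,43] y:[31,33] z:[79/2,83/2] -> miss, prune
    N4 x:[36,42] y:[42,45] z:[41,87/2] -> hit [42,42] leaf, test {P12@t=42}
    N13 x:[42,48] y:[46,47] z:[41,83/2] -> miss, prune
    N23 x:[38,48] y:[13,25] z:[73/2,41] -> miss, prune
  N6 x:[36,46] y:[16,46] z:[43,56] -> hit [43,46], descend [10, 11, 19, 22]
    N10 x:[39,41] y:[40,46] z:[43,87/2] -> miss, prune
    N11 x:[43,46] y:[16,22] z:[48,51] -> miss, prune
    N19 x:[42,44] y:[40,44] z:[45,95/2] -> miss, prune
    N22 x:[36,41] y:[21,26] z:[109/2,56] -> miss, prune
  N7 x:[6,36] y:[14,46] z:[73/2,91/2] -> miss, prune
  N20 x:[9,40] y:[17,43] z:[89/2,113/2] -> miss, prune

order=[0, 2, 1, 4, 13, 23, 6, 10, 11, 19, 22, 7, 20]  |boxes|=13  |leaves|=1  hit=P12

== RESULT ==
13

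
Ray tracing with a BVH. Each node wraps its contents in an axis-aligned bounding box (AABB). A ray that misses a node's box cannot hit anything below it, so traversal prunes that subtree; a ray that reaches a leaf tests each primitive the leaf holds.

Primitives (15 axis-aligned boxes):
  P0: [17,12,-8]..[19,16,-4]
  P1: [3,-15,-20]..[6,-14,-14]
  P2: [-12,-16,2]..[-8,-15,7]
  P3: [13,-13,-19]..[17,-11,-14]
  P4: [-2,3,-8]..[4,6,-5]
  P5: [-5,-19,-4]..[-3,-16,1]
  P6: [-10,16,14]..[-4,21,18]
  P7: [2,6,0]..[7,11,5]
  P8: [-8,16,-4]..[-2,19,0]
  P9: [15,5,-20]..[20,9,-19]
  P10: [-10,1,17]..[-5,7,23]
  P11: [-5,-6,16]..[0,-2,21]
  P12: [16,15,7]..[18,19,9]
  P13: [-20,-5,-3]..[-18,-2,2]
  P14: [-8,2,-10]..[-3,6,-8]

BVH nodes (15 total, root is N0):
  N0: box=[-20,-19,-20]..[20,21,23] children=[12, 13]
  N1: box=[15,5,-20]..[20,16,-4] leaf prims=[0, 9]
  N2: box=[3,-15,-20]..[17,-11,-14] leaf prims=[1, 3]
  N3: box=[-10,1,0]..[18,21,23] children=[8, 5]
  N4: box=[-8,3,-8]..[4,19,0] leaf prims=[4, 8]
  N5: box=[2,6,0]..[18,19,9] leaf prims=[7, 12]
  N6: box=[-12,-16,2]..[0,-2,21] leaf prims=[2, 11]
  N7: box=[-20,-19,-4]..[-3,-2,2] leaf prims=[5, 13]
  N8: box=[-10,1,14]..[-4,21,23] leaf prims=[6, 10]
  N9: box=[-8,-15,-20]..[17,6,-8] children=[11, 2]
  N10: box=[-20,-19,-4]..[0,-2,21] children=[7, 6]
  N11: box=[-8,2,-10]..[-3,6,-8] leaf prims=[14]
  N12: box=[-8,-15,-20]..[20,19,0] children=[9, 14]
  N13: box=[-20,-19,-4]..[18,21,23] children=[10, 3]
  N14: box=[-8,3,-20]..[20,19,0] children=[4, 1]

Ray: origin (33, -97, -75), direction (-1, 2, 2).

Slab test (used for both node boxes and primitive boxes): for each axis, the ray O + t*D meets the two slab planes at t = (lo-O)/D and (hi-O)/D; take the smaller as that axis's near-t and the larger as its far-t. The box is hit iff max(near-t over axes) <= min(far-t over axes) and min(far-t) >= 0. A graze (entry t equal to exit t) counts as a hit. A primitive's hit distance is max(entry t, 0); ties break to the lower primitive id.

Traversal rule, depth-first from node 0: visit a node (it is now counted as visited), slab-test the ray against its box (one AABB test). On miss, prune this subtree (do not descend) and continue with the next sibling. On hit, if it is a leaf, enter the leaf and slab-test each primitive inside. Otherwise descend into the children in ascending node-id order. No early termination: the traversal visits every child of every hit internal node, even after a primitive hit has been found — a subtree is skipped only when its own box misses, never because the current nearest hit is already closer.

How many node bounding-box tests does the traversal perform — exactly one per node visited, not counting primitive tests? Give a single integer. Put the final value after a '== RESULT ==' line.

Traverse from the root:
N0 x:[13,53] y:[39,59] z:[55/2,49] -> hit [39,49], descend [12, 13]
  N12 x:[13,41] y:[41,58] z:[55/2,75/2] -> miss, prune
  N13 x:[15,53] y:[39,59] z:[71/2,49] -> hit [39,49], descend [3, 10]
    N3 x:[15,43] y:[49,59] z:[75/2,49] -> miss, prune
    N10 x:[33,53] y:[39,95/2] z:[71/2,48] -> hit [39,95/2], descend [6, 7]
      N6 x:[33,45] y:[81/2,95/2] z:[77/2,48] -> hit [81/2,45] leaf, test {P2@t=41, P11(miss)}
      N7 x:[36,53] y:[39,95/2] z:[71/2,77/2] -> miss, prune

order=[0, 12, 13, 3, 10, 6, 7]  |boxes|=7  |leaves|=1  hit=P2

== RESULT ==
7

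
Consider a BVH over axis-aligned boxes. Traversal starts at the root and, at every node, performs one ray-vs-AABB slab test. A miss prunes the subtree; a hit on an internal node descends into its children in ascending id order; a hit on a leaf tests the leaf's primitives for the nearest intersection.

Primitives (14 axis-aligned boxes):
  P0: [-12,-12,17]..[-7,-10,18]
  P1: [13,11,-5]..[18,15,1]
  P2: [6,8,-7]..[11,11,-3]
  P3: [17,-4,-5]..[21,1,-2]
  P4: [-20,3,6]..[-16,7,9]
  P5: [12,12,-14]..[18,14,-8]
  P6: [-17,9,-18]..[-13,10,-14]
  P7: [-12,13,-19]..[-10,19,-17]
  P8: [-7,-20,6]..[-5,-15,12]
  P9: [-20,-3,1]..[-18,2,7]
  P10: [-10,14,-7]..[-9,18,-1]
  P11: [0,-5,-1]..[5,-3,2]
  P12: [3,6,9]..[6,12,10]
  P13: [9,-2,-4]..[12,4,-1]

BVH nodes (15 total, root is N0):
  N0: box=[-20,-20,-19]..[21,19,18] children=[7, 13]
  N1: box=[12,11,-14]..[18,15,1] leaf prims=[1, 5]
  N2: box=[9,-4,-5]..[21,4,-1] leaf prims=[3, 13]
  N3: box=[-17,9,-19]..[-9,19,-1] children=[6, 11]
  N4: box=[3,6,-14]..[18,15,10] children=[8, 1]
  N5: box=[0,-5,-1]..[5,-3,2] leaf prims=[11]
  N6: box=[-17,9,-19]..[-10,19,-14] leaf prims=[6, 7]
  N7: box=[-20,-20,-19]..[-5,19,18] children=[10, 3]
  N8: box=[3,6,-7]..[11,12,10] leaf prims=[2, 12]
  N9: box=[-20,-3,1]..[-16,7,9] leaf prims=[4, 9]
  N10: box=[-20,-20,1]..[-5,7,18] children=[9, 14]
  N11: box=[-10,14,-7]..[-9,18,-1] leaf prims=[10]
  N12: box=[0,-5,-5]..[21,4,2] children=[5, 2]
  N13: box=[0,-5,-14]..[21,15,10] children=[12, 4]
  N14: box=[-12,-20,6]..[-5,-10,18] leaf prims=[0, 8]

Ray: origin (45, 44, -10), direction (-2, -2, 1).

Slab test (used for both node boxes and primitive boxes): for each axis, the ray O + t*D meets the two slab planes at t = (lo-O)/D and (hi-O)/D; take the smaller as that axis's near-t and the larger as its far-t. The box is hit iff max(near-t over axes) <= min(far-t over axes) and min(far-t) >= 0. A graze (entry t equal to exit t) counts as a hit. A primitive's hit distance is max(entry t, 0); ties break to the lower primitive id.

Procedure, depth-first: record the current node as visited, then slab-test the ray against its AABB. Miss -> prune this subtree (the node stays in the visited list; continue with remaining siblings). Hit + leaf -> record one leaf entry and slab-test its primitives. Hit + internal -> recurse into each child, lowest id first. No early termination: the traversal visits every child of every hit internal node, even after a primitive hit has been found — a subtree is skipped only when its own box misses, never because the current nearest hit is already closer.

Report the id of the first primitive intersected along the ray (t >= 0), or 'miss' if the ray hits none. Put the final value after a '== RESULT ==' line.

Walk:
N0 x:[12,65/2] y:[25/2,32] z:[-9,28] -> hit [25/2,28], descend [7, 13]
  N7 x:[25,65/2] y:[25/2,32] z:[-9,28] -> hit [25,28], descend [3, 10]
    N3 x:[27,31] y:[25/2,35/2] z:[-9,9] -> miss, prune
    N10 x:[25,65/2] y:[37/2,32] z:[11,28] -> hit [25,28], descend [9, 14]
      N9 x:[61/2,65/2] y:[37/2,47/2] z:[11,19] -> miss, prune
      N14 x:[25,57/2] y:[27,32] z:[16,28] -> hit [27,28] leaf, test {P0@t=27, P8(miss)}
  N13 x:[12,45/2] y:[29/2,49/2] z:[-4,20] -> hit [29/2,20], descend [4, 12]
    N4 x:[27/2,21] y:[29/2,19] z:[-4,20] -> hit [29/2,19], descend [1, 8]
      N1 x:[27/2,33/2] y:[29/2,33/2] z:[-4,11] -> miss, prune
      N8 x:[17,21] y:[16,19] z:[3,20] -> hit [17,19] leaf, test {P2(miss), P12(miss)}
    N12 x:[12,45/2] y:[20,49/2] z:[5,12] -> miss, prune

Summary -> nodes [0, 7, 3, 10, 9, 14, 13, 4, 1, 8, 12]; box-tests=11; leaf-entries=2; first=P0

== RESULT ==
0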